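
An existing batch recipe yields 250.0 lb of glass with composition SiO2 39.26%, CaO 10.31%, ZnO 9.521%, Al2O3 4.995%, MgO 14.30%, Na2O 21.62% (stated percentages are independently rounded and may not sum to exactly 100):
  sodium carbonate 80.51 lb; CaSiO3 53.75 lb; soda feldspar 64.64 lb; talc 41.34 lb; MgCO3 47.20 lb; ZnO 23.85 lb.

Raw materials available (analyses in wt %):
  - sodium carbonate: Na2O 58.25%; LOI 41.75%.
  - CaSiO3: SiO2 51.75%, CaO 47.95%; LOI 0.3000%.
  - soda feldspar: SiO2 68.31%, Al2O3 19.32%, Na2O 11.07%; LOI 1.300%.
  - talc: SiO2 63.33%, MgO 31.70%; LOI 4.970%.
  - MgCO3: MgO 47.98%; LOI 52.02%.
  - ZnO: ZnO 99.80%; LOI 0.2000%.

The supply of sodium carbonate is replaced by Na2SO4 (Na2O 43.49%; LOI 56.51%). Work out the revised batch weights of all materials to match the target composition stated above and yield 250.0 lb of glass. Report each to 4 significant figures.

Mid-chain values are shown with 4-significant-figure rounding in the working — every computation maintains full float precision through every step; exactly one rounding is applied to every reported result. The derived quantities (ignition loss, six oxide percentages, the totals, yield, glass mass) are carried starting from the weights per 250.0 lb of glass in full float precision as quoted within question or answer.
Per-oxide target masses for 250.0 lb glass:
  SiO2: 39.26% × 250.0 = 98.15 lb
  CaO: 10.31% × 250.0 = 25.78 lb
  ZnO: 9.521% × 250.0 = 23.80 lb
  Al2O3: 4.995% × 250.0 = 12.49 lb
  MgO: 14.30% × 250.0 = 35.75 lb
  Na2O: 21.62% × 250.0 = 54.05 lb
Balance tally, oxide-wise, using the reported weights, versus the basis set out (every target is met by its sum net of answer rounding effects):
  SiO2: 53.75·0.5175 + 64.64·0.6831 + 41.34·0.6333 = 98.15 lb (target 98.15 lb)
  CaO: 53.75·0.4795 = 25.77 lb (target 25.78 lb)
  ZnO: 23.85·0.9980 = 23.80 lb (target 23.80 lb)
  Al2O3: 64.64·0.1932 = 12.49 lb (target 12.49 lb)
  MgO: 41.34·0.3170 + 47.20·0.4798 = 35.75 lb (target 35.75 lb)
  Na2O: 107.8·0.4349 + 64.64·0.1107 = 54.04 lb (target 54.05 lb)
Auditing the glass mass value: batch total minus LOI = 250.0 lb (the Σ of target masses is 250.0 lb; the stated basis being 250.0 lb — differing by rounding only).
Whole-batch sum: Σ batch = 338.6 lb; LOI loss = Σ batch·LOI = 88.58 lb; yield, glass over the total, = 73.84%.

Revised batch per 250.0 lb glass:
  Na2SO4: 107.8 lb
  CaSiO3: 53.75 lb
  soda feldspar: 64.64 lb
  talc: 41.34 lb
  MgCO3: 47.20 lb
  ZnO: 23.85 lb
Total batch = 338.6 lb; LOI loss = 88.58 lb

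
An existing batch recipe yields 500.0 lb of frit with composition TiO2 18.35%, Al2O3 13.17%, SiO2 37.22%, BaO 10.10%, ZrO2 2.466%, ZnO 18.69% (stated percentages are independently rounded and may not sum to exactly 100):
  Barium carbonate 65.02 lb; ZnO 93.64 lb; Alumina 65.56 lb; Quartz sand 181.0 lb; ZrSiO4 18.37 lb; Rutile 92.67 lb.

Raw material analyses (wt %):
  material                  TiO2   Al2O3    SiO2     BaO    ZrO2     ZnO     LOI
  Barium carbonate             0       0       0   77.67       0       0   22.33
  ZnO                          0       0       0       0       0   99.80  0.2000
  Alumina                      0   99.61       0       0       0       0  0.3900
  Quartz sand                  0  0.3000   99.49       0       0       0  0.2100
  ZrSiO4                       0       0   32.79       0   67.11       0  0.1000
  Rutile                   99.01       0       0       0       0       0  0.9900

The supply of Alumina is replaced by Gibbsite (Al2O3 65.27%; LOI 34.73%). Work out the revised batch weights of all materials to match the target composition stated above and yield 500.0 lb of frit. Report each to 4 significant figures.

Each numeric step carries full float precision from start to finish; values along the way are printed rounded to four significant figures in the working — each reported value is rounded once only — the derived quantities, which include six oxide percentages, the yield, ignition loss, totals, net glass mass, are re-derived in full float precision, exactly as printed in the problem or the answer, from the batch weights for 500.0 lb of glass.
Target oxide masses per 500.0 lb frit:
  TiO2: 18.35% × 500.0 = 91.75 lb
  Al2O3: 13.17% × 500.0 = 65.85 lb
  SiO2: 37.22% × 500.0 = 186.1 lb
  BaO: 10.10% × 500.0 = 50.50 lb
  ZrO2: 2.466% × 500.0 = 12.33 lb
  ZnO: 18.69% × 500.0 = 93.45 lb
Checking each oxide sum given the weights on record, for the quoted basis mass (sum by sum, the targets are met within answer rounding):
  TiO2: 92.67·0.9901 = 91.75 lb (target 91.75 lb)
  Al2O3: 100.1·0.6527 + 181.0·0.003000 = 65.88 lb (target 65.85 lb)
  SiO2: 181.0·0.9949 + 18.37·0.3279 = 186.1 lb (target 186.1 lb)
  BaO: 65.02·0.7767 = 50.50 lb (target 50.50 lb)
  ZrO2: 18.37·0.6711 = 12.33 lb (target 12.33 lb)
  ZnO: 93.64·0.9980 = 93.45 lb (target 93.45 lb)
Auditing the glass mass value: batch total minus LOI = 500.0 lb (per-oxide target masses sum to 500.0 lb; stated basis 500.0 lb — differing by rounding only).
Adding the batch up: Σ batch = 550.8 lb; the LOI term Σ batch·LOI equals 50.79 lb; glass ÷ batch gives a yield of 90.78%.

Revised batch per 500.0 lb frit:
  Barium carbonate: 65.02 lb
  ZnO: 93.64 lb
  Gibbsite: 100.1 lb
  Quartz sand: 181.0 lb
  ZrSiO4: 18.37 lb
  Rutile: 92.67 lb
Total batch = 550.8 lb; LOI loss = 50.79 lb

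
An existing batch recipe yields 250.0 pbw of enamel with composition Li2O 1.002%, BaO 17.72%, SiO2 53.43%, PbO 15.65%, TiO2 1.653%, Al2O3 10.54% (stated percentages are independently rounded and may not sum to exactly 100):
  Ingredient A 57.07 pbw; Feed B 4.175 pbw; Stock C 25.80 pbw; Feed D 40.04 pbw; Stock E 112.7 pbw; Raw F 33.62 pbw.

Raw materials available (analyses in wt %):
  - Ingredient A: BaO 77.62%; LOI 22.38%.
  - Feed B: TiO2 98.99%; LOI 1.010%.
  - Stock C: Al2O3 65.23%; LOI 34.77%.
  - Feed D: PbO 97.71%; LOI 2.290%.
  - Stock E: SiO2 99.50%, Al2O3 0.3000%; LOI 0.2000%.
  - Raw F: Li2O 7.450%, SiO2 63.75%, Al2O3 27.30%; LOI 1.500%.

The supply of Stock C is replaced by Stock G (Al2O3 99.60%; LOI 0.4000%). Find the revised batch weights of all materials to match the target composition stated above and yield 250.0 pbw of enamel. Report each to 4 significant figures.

Intermediates are printed rounded off to 4 significant figures alongside each step; each numeric step runs at full float precision at all times — every reported figure includes exactly one rounding — all derived quantities are re-derived from the batch weights per 250.0 pbw of glass at full precision (net glass mass, ignition loss, yield, six oxide percentages, the totals), as quoted within either problem or answer.
Oxide-by-oxide targets in 250.0 pbw enamel:
  Li2O: 1.002% × 250.0 = 2.505 pbw
  BaO: 17.72% × 250.0 = 44.30 pbw
  SiO2: 53.43% × 250.0 = 133.6 pbw
  PbO: 15.65% × 250.0 = 39.12 pbw
  TiO2: 1.653% × 250.0 = 4.132 pbw
  Al2O3: 10.54% × 250.0 = 26.35 pbw
Mass-balance tally per oxide on the weights just shown, relative to the basis at hand (summed amounts equal target values within answer rounding):
  Li2O: 33.62·0.07450 = 2.505 pbw (target 2.505 pbw)
  BaO: 57.07·0.7762 = 44.30 pbw (target 44.30 pbw)
  SiO2: 112.7·0.9950 + 33.62·0.6375 = 133.6 pbw (target 133.6 pbw)
  PbO: 40.04·0.9771 = 39.12 pbw (target 39.12 pbw)
  TiO2: 4.175·0.9899 = 4.133 pbw (target 4.132 pbw)
  Al2O3: 16.90·0.9960 + 112.7·0.003000 + 33.62·0.2730 = 26.35 pbw (target 26.35 pbw)
Glass-mass bookkeeping: whole batch net of LOI = 250.0 pbw (the targets, summed, come to 250.0 pbw; against the stated basis, 250.0 pbw — a pure rounding effect).
Summing the batch: Σ batch = 264.5 pbw; ignition loss, Σ(batch × LOI) = 14.53 pbw; yield: glass divided by total = 94.51%.

Revised batch per 250.0 pbw enamel:
  Ingredient A: 57.07 pbw
  Feed B: 4.175 pbw
  Stock G: 16.90 pbw
  Feed D: 40.04 pbw
  Stock E: 112.7 pbw
  Raw F: 33.62 pbw
Total batch = 264.5 pbw; LOI loss = 14.53 pbw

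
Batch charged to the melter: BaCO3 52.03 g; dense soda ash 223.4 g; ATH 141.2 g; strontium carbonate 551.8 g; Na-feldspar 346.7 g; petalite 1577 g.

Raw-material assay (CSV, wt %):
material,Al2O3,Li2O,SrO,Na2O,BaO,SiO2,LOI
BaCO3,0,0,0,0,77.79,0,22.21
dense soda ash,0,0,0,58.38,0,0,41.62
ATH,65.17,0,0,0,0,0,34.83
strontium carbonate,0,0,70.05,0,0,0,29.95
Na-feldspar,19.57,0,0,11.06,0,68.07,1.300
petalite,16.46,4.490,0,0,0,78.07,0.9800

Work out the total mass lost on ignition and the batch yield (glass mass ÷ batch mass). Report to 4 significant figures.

All arithmetic carries exact precision through every step. Working values appear rounded to 4 significant figures alongside each step; each reported value is rounded only once; all derived quantities are computed in exact precision (net glass mass, the six compositions, yield, ignition loss, totals) from the batch weights for 2553 g of glass, exactly as shown in question or answer.
Material-by-material LOI:
  BaCO3: 52.03 × 0.2221 = 11.56 g
  dense soda ash: 223.4 × 0.4162 = 92.98 g
  ATH: 141.2 × 0.3483 = 49.18 g
  strontium carbonate: 551.8 × 0.2995 = 165.3 g
  Na-feldspar: 346.7 × 0.01300 = 4.507 g
  petalite: 1577 × 0.009800 = 15.45 g
Total LOI = 338.9 g
Glass = batch − LOI = 2892 − 338.9 = 2553 g

LOI loss = 338.9 g; glass = 2553 g; yield = 88.28%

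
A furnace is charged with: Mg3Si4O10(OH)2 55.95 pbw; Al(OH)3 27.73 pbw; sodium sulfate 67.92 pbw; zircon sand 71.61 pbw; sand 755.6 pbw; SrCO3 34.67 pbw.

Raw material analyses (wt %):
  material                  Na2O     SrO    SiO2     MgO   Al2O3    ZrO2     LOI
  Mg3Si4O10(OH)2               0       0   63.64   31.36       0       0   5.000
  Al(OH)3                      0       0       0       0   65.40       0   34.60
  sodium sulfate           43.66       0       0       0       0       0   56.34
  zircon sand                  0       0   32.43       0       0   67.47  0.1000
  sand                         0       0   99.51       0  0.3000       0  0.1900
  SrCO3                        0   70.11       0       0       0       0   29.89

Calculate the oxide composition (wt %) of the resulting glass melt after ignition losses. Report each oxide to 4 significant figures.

Glass mass = 951.0 pbw (batch 1013 − LOI 62.53).
Composition: Na2O 3.118%, SrO 2.556%, SiO2 85.25%, MgO 1.845%, Al2O3 2.145%, ZrO2 5.081%

Each numeric step keeps full float precision all the way through — values along the way appear rounded to 4 significant digits across the worked steps; each reported figure sees exactly one rounding. The derived quantities are recomputed at exact precision (yield, totals, ignition loss, the six compositions, glass mass) starting from the weights for 951.0 pbw of glass, as given in problem or answer.
Delivered oxide masses:
  Na2O: 67.92·0.4366 = 29.65 pbw
  SrO: 34.67·0.7011 = 24.31 pbw
  SiO2: 55.95·0.6364 + 71.61·0.3243 + 755.6·0.9951 = 810.7 pbw
  MgO: 55.95·0.3136 = 17.55 pbw
  Al2O3: 27.73·0.6540 + 755.6·0.003000 = 20.40 pbw
  ZrO2: 71.61·0.6747 = 48.32 pbw
LOI: 55.95·0.05000 + 27.73·0.3460 + 67.92·0.5634 + 71.61·0.001000 + 755.6·0.001900 + 34.67·0.2989 = 62.53 pbw
Resulting glass, batch − LOI: 1013 − 62.53 = 951.0 pbw (the oxide masses sum to this)
each wt % is 100 × oxide ÷ glass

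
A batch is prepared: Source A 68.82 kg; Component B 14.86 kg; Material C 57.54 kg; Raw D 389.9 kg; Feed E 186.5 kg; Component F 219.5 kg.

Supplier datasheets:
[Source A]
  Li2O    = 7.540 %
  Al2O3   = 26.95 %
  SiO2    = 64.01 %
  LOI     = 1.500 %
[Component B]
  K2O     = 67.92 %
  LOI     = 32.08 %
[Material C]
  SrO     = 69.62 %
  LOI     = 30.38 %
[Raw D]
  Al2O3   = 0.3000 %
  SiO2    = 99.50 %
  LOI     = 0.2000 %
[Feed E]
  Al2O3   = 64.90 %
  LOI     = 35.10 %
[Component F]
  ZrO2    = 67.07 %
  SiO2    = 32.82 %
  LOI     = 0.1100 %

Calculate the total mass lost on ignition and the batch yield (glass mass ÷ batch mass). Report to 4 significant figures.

Working values are displayed rounded to 4 significant digits at each printed step. All arithmetic runs at full float precision all the way through; each reported figure is rounded a single time; all derived quantities are recomputed at full precision (glass mass, yield, totals, six oxide percentages, ignition loss) using the weight values per 847.4 kg of glass exactly as printed in the question or the answer.
Material-by-material LOI:
  Source A: 68.82 × 0.01500 = 1.032 kg
  Component B: 14.86 × 0.3208 = 4.767 kg
  Material C: 57.54 × 0.3038 = 17.48 kg
  Raw D: 389.9 × 0.002000 = 0.7798 kg
  Feed E: 186.5 × 0.3510 = 65.46 kg
  Component F: 219.5 × 0.001100 = 0.2415 kg
Total LOI = 89.76 kg
Glass = batch − LOI = 937.1 − 89.76 = 847.4 kg

LOI loss = 89.76 kg; glass = 847.4 kg; yield = 90.42%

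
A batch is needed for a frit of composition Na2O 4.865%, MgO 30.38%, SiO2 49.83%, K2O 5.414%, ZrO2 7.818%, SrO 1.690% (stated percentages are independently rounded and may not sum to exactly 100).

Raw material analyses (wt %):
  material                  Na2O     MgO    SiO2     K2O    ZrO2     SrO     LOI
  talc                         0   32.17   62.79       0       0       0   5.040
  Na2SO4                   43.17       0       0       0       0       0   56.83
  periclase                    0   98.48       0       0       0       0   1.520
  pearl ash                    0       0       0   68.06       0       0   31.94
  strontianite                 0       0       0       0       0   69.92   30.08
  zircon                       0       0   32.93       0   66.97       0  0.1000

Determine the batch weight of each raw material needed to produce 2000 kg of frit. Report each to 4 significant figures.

The whole derivation maintains exact precision through the solve. The intermediate values appear rounded off to 4 significant digits between the steps; every reported value includes exactly one rounding. Derived quantities are re-derived from the batch weights at 2000 kg of glass at full precision (the six compositions, the totals, ignition loss, yield, net glass mass), as given in the question or the answer.
Oxide mass targets, per 2000 kg frit:
  Na2O: 4.865% × 2000 = 97.30 kg
  MgO: 30.38% × 2000 = 607.6 kg
  SiO2: 49.83% × 2000 = 996.6 kg
  K2O: 5.414% × 2000 = 108.3 kg
  ZrO2: 7.818% × 2000 = 156.4 kg
  SrO: 1.690% × 2000 = 33.80 kg
Per-oxide balance check on the weights just shown, for the quoted basis mass (summed amounts equal target values inside rounding margins):
  Na2O: 225.4·0.4317 = 97.31 kg (target 97.30 kg)
  MgO: 1465·0.3217 + 138.5·0.9848 = 607.7 kg (target 607.6 kg)
  SiO2: 1465·0.6279 + 233.5·0.3293 = 996.8 kg (target 996.6 kg)
  K2O: 159.1·0.6806 = 108.3 kg (target 108.3 kg)
  ZrO2: 233.5·0.6697 = 156.4 kg (target 156.4 kg)
  SrO: 48.34·0.6992 = 33.80 kg (target 33.80 kg)
Auditing the glass mass value: total batch − LOI = 2000 kg (per-oxide target masses sum to 2000 kg; the stated basis being 2000 kg — gaps are rounding artifacts).
Adding the batch up: Σ batch = 2270 kg; Σ batch·LOI gives LOI loss = 269.6 kg; glass ÷ batch gives a yield of 88.12%.

Batch per 2000 kg frit:
  talc: 1465 kg
  Na2SO4: 225.4 kg
  periclase: 138.5 kg
  pearl ash: 159.1 kg
  strontianite: 48.34 kg
  zircon: 233.5 kg
Total batch = 2270 kg; LOI loss = 269.6 kg; yield = 88.12%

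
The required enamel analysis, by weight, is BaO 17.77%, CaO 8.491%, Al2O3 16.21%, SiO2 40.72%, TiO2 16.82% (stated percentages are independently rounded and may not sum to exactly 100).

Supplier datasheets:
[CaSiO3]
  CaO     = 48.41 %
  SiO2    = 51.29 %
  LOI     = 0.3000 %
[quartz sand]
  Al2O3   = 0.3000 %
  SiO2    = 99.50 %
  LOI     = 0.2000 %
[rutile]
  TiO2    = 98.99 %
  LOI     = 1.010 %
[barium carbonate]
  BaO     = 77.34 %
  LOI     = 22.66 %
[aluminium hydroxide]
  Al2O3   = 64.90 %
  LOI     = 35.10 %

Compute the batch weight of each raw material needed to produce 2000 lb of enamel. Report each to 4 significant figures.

Each numeric step maintains full precision from first step to last — mid-chain values are displayed rounded off to 4 significant digits in the printout. A single rounding finalizes each reported value; derived quantities, including five oxide percentages, net glass mass, yield, ignition loss, totals, are recomputed starting from the weights at 2000 lb of glass in full precision as given in the problem or answer text.
Target masses of each oxide per 2000 lb enamel:
  BaO: 17.77% × 2000 = 355.4 lb
  CaO: 8.491% × 2000 = 169.8 lb
  Al2O3: 16.21% × 2000 = 324.2 lb
  SiO2: 40.72% × 2000 = 814.4 lb
  TiO2: 16.82% × 2000 = 336.4 lb
Oxide-by-oxide audit on the weights just shown, per the basis as stated (sum by sum, the targets are met net of answer rounding effects):
  BaO: 459.5·0.7734 = 355.4 lb (target 355.4 lb)
  CaO: 350.8·0.4841 = 169.8 lb (target 169.8 lb)
  Al2O3: 637.7·0.003000 + 496.6·0.6490 = 324.2 lb (target 324.2 lb)
  SiO2: 350.8·0.5129 + 637.7·0.9950 = 814.4 lb (target 814.4 lb)
  TiO2: 339.8·0.9899 = 336.4 lb (target 336.4 lb)
The glass-mass cross-check: batch Σ − ignition loss = 2000 lb (the targets, summed, come to 2000 lb; basis as stated: 2000 lb — rounding explains the deltas).
Whole-batch sum: Σ batch = 2284 lb; the LOI term Σ batch·LOI equals 284.2 lb; yield: glass divided by total = 87.56%.

Batch per 2000 lb enamel:
  CaSiO3: 350.8 lb
  quartz sand: 637.7 lb
  rutile: 339.8 lb
  barium carbonate: 459.5 lb
  aluminium hydroxide: 496.6 lb
Total batch = 2284 lb; LOI loss = 284.2 lb; yield = 87.56%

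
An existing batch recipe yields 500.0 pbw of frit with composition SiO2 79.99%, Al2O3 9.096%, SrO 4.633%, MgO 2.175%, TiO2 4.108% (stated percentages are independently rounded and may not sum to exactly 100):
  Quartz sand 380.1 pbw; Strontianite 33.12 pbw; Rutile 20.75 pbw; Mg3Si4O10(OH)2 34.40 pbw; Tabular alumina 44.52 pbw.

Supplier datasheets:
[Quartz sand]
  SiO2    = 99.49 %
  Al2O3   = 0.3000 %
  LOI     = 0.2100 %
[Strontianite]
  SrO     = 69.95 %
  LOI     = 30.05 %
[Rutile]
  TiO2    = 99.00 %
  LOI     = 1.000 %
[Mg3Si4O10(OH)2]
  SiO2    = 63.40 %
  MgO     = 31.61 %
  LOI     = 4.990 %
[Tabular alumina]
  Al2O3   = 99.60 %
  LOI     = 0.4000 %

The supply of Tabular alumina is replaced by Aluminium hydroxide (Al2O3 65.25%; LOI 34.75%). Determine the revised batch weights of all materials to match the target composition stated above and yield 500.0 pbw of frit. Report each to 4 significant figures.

Working values are rounded to 4 significant figures when quoted. Every computation runs at full precision all the way through; every reported figure is rounded only once; all derived quantities, including the totals, glass mass, yield, five oxide percentages, LOI, are re-derived starting from the weights at 500.0 pbw of glass in full precision, exactly as shown in problem or answer.
Per-oxide target masses for 500.0 pbw frit:
  SiO2: 79.99% × 500.0 = 400.0 pbw
  Al2O3: 9.096% × 500.0 = 45.48 pbw
  SrO: 4.633% × 500.0 = 23.16 pbw
  MgO: 2.175% × 500.0 = 10.88 pbw
  TiO2: 4.108% × 500.0 = 20.54 pbw
Checking each oxide sum per the reported batch figures, under the basis named above (oxide sums agree with the targets up to rounding of the answer):
  SiO2: 380.1·0.9949 + 34.40·0.6340 = 400.0 pbw (target 400.0 pbw)
  Al2O3: 380.1·0.003000 + 67.95·0.6525 = 45.48 pbw (target 45.48 pbw)
  SrO: 33.12·0.6995 = 23.17 pbw (target 23.16 pbw)
  MgO: 34.40·0.3161 = 10.87 pbw (target 10.88 pbw)
  TiO2: 20.75·0.9900 = 20.54 pbw (target 20.54 pbw)
Glass-mass bookkeeping: total batch − LOI = 500.0 pbw (oxide target masses add up to 500.0 pbw; stated basis 500.0 pbw — differing by rounding only).
Batch grand total — Σ batch = 536.3 pbw; Σ batch·LOI gives LOI loss = 36.29 pbw; yield = glass ÷ total batch = 93.23%.

Revised batch per 500.0 pbw frit:
  Quartz sand: 380.1 pbw
  Strontianite: 33.12 pbw
  Rutile: 20.75 pbw
  Mg3Si4O10(OH)2: 34.40 pbw
  Aluminium hydroxide: 67.95 pbw
Total batch = 536.3 pbw; LOI loss = 36.29 pbw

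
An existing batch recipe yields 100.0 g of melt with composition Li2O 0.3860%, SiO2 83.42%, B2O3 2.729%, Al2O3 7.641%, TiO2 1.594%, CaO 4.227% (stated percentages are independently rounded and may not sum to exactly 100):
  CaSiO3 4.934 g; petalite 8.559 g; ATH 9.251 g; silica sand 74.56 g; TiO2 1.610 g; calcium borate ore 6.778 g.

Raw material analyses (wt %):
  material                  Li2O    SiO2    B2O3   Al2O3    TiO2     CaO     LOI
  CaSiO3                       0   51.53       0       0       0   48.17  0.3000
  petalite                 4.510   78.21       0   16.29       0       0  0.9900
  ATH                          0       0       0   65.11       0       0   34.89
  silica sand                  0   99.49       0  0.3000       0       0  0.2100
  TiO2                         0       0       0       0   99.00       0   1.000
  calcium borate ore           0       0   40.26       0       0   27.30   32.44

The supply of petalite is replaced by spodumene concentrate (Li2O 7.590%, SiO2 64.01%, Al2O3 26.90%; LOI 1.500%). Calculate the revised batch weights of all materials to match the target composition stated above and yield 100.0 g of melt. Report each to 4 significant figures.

Intermediates are shown (rounded to four significant digits) in the working — all arithmetic runs at full precision at each step. A single rounding finalizes each reported result — all derived quantities (the yield, ignition loss, net glass mass, the totals, six oxide percentages) are computed at full float precision from the weighed amounts on 100.0 g of glass, as they appear in the problem or answer text.
Target masses of each oxide per 100.0 g melt:
  Li2O: 0.3860% × 100.0 = 0.3860 g
  SiO2: 83.42% × 100.0 = 83.42 g
  B2O3: 2.729% × 100.0 = 2.729 g
  Al2O3: 7.641% × 100.0 = 7.641 g
  TiO2: 1.594% × 100.0 = 1.594 g
  CaO: 4.227% × 100.0 = 4.227 g
A balance pass over the oxides, from the weights as reported, against the basis in use (target by target, the sums agree up to rounding of the answer):
  Li2O: 5.086·0.07590 = 0.3860 g (target 0.3860 g)
  SiO2: 4.934·0.5153 + 5.086·0.6401 + 78.02·0.9949 = 83.42 g (target 83.42 g)
  B2O3: 6.778·0.4026 = 2.729 g (target 2.729 g)
  Al2O3: 5.086·0.2690 + 9.275·0.6511 + 78.02·0.003000 = 7.641 g (target 7.641 g)
  TiO2: 1.610·0.9900 = 1.594 g (target 1.594 g)
  CaO: 4.934·0.4817 + 6.778·0.2730 = 4.227 g (target 4.227 g)
Auditing the glass mass value: total batch − LOI = 100.0 g (the targets, summed, come to 100.0 g; the stated basis being 100.0 g — rounding explains the deltas).
Batch grand total — Σ batch = 105.7 g; LOI loss = Σ batch·LOI = 5.706 g; yield, glass over the total, = 94.60%.

Revised batch per 100.0 g melt:
  CaSiO3: 4.934 g
  spodumene concentrate: 5.086 g
  ATH: 9.275 g
  silica sand: 78.02 g
  TiO2: 1.610 g
  calcium borate ore: 6.778 g
Total batch = 105.7 g; LOI loss = 5.706 g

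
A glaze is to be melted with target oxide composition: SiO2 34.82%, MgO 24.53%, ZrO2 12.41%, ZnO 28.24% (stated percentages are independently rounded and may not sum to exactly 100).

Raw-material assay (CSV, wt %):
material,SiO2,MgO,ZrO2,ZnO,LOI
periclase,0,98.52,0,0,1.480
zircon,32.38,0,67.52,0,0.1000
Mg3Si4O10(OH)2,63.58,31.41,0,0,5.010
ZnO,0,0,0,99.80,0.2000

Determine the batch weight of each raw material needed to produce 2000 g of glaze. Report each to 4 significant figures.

Batch per 2000 g glaze:
  periclase: 208.4 g
  zircon: 367.6 g
  Mg3Si4O10(OH)2: 908.1 g
  ZnO: 565.9 g
Total batch = 2050 g; LOI loss = 50.08 g; yield = 97.56%

The working math runs at full precision throughout — intermediates are displayed rounded off to 4 significant figures when written out. Every reported number carries a single rounding; the derived quantities (net glass mass, totals, the four compositions, LOI, the yield) are computed using the weight values at 2000 g of glass at full float precision, as quoted within either problem or answer.
Oxide-by-oxide targets in 2000 g glaze:
  SiO2: 34.82% × 2000 = 696.4 g
  MgO: 24.53% × 2000 = 490.6 g
  ZrO2: 12.41% × 2000 = 248.2 g
  ZnO: 28.24% × 2000 = 564.8 g
Mass-balance tally per oxide given the weights on record, on the stated basis (sum by sum, the targets are met within answer rounding):
  SiO2: 367.6·0.3238 + 908.1·0.6358 = 696.4 g (target 696.4 g)
  MgO: 208.4·0.9852 + 908.1·0.3141 = 490.5 g (target 490.6 g)
  ZrO2: 367.6·0.6752 = 248.2 g (target 248.2 g)
  ZnO: 565.9·0.9980 = 564.8 g (target 564.8 g)
Glass-mass closure: batch Σ − ignition loss = 2000 g (the targets, summed, come to 2000 g; with the basis standing at 2000 g — rounding explains the deltas).
Batch grand total — Σ batch = 2050 g; the LOI term Σ batch·LOI equals 50.08 g; the yield ratio, glass ÷ batch: 97.56%.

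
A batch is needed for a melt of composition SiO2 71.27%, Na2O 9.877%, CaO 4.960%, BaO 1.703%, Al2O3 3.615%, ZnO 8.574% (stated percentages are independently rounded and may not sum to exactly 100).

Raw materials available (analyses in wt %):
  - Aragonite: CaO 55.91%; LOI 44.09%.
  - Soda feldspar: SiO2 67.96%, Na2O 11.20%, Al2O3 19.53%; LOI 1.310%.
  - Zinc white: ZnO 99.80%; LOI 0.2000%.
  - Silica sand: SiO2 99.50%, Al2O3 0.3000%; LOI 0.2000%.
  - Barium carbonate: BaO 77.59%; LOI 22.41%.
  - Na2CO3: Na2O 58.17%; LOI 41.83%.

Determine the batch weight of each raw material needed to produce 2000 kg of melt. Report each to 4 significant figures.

Batch per 2000 kg melt:
  Aragonite: 177.4 kg
  Soda feldspar: 351.9 kg
  Zinc white: 171.8 kg
  Silica sand: 1192 kg
  Barium carbonate: 43.90 kg
  Na2CO3: 271.8 kg
Total batch = 2209 kg; LOI loss = 209.1 kg; yield = 90.53%

In-progress results are displayed with 4-significant-digit rounding within the worked lines; the whole derivation runs at full precision through every step; each reported value sees exactly one rounding. All derived quantities, including the six compositions, the totals, glass mass, LOI, yield, are rebuilt starting from the weights per 2000 kg of glass at full precision precisely as stated by question or answer.
The oxide mass targets at 2000 kg melt:
  SiO2: 71.27% × 2000 = 1425 kg
  Na2O: 9.877% × 2000 = 197.5 kg
  CaO: 4.960% × 2000 = 99.20 kg
  BaO: 1.703% × 2000 = 34.06 kg
  Al2O3: 3.615% × 2000 = 72.30 kg
  ZnO: 8.574% × 2000 = 171.5 kg
Sums-versus-targets review given the weights on record, for the quoted basis mass (sum by sum, the targets are met inside rounding margins):
  SiO2: 351.9·0.6796 + 1192·0.9950 = 1425 kg (target 1425 kg)
  Na2O: 351.9·0.1120 + 271.8·0.5817 = 197.5 kg (target 197.5 kg)
  CaO: 177.4·0.5591 = 99.18 kg (target 99.20 kg)
  BaO: 43.90·0.7759 = 34.06 kg (target 34.06 kg)
  Al2O3: 351.9·0.1953 + 1192·0.003000 = 72.30 kg (target 72.30 kg)
  ZnO: 171.8·0.9980 = 171.5 kg (target 171.5 kg)
The glass-mass cross-check: Σ batch − LOI loss = 2000 kg (summing oxide targets gives 2000 kg; stated basis 2000 kg — gaps are rounding artifacts).
Summing the batch: Σ batch = 2209 kg; LOI removed, Σ of batch·LOI: 209.1 kg; as yield: glass ÷ batch → 90.53%.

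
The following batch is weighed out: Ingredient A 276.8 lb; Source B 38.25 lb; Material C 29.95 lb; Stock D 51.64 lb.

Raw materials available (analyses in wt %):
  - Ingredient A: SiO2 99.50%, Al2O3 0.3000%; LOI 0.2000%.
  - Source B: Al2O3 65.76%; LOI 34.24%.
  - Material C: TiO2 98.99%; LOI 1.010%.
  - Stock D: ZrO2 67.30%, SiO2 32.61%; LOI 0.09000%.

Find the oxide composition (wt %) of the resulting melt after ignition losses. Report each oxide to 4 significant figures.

Glass mass = 382.6 lb (batch 396.6 − LOI 14.00).
Composition: ZrO2 9.083%, SiO2 76.38%, Al2O3 6.791%, TiO2 7.748%

In-progress results are displayed rounded off to 4 significant figures at each printed step; full precision is held from first step to last — a single rounding yields every reported number. All derived quantities, which include LOI, yield, net glass mass, totals, the four compositions, are rebuilt at exact precision, as quoted within question or answer, using the weight values per 382.6 lb of glass.
Delivered oxide masses:
  ZrO2: 51.64·0.6730 = 34.75 lb
  SiO2: 276.8·0.9950 + 51.64·0.3261 = 292.3 lb
  Al2O3: 276.8·0.003000 + 38.25·0.6576 = 25.98 lb
  TiO2: 29.95·0.9899 = 29.65 lb
LOI: 276.8·0.002000 + 38.25·0.3424 + 29.95·0.01010 + 51.64·9.000e-04 = 14.00 lb
batch − LOI leaves glass = 396.6 − 14.00 = 382.6 lb (consistent with Σ oxide mass)
each oxide over glass, ×100, is wt %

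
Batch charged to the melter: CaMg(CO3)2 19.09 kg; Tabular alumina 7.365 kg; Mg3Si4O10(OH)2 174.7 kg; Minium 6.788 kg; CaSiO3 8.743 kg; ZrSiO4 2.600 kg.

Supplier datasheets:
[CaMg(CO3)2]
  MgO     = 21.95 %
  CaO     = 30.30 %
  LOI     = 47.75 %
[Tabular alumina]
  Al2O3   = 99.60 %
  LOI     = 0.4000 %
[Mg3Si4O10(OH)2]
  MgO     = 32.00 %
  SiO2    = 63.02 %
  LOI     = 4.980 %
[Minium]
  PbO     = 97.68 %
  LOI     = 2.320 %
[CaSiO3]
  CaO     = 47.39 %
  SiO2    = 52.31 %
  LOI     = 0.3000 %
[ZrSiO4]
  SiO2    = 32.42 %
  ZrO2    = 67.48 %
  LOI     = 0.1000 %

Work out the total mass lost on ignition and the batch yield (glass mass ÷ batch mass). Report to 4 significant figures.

Each numeric step carries full precision in all steps — the intermediate values are shown, rounded to 4 significant figures, across the worked steps. Each reported number includes exactly one rounding. The derived quantities (totals, the six compositions, net glass mass, yield, LOI) are carried using the weight values at 201.3 kg of glass in full precision as they appear in the problem or the answer.
Material-by-material LOI:
  CaMg(CO3)2: 19.09 × 0.4775 = 9.115 kg
  Tabular alumina: 7.365 × 0.004000 = 0.02946 kg
  Mg3Si4O10(OH)2: 174.7 × 0.04980 = 8.700 kg
  Minium: 6.788 × 0.02320 = 0.1575 kg
  CaSiO3: 8.743 × 0.003000 = 0.02623 kg
  ZrSiO4: 2.600 × 0.001000 = 0.002600 kg
Total LOI = 18.03 kg
Glass = batch − LOI = 219.3 − 18.03 = 201.3 kg

LOI loss = 18.03 kg; glass = 201.3 kg; yield = 91.78%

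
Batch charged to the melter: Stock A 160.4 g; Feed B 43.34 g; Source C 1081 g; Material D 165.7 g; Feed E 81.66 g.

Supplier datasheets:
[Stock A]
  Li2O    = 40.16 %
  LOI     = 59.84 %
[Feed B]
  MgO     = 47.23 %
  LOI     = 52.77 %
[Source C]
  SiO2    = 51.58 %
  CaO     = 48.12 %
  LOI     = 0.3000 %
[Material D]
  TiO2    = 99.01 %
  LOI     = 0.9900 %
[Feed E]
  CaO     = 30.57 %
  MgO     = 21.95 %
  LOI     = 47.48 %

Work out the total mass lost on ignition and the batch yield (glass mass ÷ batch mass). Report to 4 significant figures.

LOI loss = 162.5 g; glass = 1370 g; yield = 89.39%

In-progress results are shown (rounded to 4 significant digits) between the steps. All internal work carries full precision through every step; a single rounding yields every reported result — the derived quantities (the yield, five oxide percentages, glass mass, ignition loss, the totals) are rebuilt at full float precision starting from the weights on 1370 g of glass, precisely as stated by the problem or the answer.
Ignition loss by material:
  Stock A: 160.4 × 0.5984 = 95.98 g
  Feed B: 43.34 × 0.5277 = 22.87 g
  Source C: 1081 × 0.003000 = 3.243 g
  Material D: 165.7 × 0.009900 = 1.640 g
  Feed E: 81.66 × 0.4748 = 38.77 g
Total LOI = 162.5 g
Glass = batch − LOI = 1532 − 162.5 = 1370 g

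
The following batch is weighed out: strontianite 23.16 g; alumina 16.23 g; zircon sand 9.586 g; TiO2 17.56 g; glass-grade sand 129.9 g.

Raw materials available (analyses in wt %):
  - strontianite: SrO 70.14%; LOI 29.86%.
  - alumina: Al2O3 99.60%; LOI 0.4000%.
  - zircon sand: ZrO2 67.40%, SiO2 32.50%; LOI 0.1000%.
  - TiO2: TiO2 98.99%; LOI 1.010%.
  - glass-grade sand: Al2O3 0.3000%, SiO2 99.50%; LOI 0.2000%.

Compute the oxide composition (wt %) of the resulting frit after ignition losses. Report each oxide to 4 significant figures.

Glass mass = 189.0 g (batch 196.4 − LOI 7.427).
Composition: ZrO2 3.418%, SrO 8.595%, Al2O3 8.759%, TiO2 9.197%, SiO2 70.03%

The intermediate values appear, rounded to four significant figures, alongside each step. The working math carries exact precision all the way through — exactly one rounding lands on every reported value; all derived quantities are computed at full precision (net glass mass, totals, the five compositions, ignition loss, the yield) from the weighed amounts for 189.0 g of glass exactly as shown in either problem or answer.
Delivered oxide masses:
  ZrO2: 9.586·0.6740 = 6.461 g
  SrO: 23.16·0.7014 = 16.24 g
  Al2O3: 16.23·0.9960 + 129.9·0.003000 = 16.55 g
  TiO2: 17.56·0.9899 = 17.38 g
  SiO2: 9.586·0.3250 + 129.9·0.9950 = 132.4 g
LOI: 23.16·0.2986 + 16.23·0.004000 + 9.586·0.001000 + 17.56·0.01010 + 129.9·0.002000 = 7.427 g
The glass mass, total less LOI, = 196.4 − 7.427 = 189.0 g (the oxide masses sum to this)
each wt % is 100 × oxide ÷ glass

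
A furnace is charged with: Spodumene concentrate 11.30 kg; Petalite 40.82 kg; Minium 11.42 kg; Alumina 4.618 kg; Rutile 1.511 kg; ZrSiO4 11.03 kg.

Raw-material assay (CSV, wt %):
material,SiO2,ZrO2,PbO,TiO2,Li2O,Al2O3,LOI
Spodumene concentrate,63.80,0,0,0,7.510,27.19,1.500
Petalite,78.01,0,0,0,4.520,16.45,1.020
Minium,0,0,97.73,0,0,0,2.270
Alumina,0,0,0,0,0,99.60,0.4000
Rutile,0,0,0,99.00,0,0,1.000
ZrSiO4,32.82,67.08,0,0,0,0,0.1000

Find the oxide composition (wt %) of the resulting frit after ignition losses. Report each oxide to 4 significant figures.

Each numeric step runs at full precision from start to finish. Working values appear rounded to four significant figures as written. Every reported number undergoes a single rounding; derived quantities, including totals, ignition loss, glass mass, yield, the six compositions, are carried using the weight values per 79.81 kg of glass in full precision exactly as printed in problem or answer.
Oxide masses out of the charge:
  SiO2: 11.30·0.6380 + 40.82·0.7801 + 11.03·0.3282 = 42.67 kg
  ZrO2: 11.03·0.6708 = 7.399 kg
  PbO: 11.42·0.9773 = 11.16 kg
  TiO2: 1.511·0.9900 = 1.496 kg
  Li2O: 11.30·0.07510 + 40.82·0.04520 = 2.694 kg
  Al2O3: 11.30·0.2719 + 40.82·0.1645 + 4.618·0.9960 = 14.39 kg
LOI: 11.30·0.01500 + 40.82·0.01020 + 11.42·0.02270 + 4.618·0.004000 + 1.511·0.01000 + 11.03·0.001000 = 0.8897 kg
Glass mass = batch − LOI = 80.70 − 0.8897 = 79.81 kg (equal to the oxide-mass sum)
each wt % is 100 × oxide ÷ glass

Glass mass = 79.81 kg (batch 80.70 − LOI 0.8897).
Composition: SiO2 53.47%, ZrO2 9.271%, PbO 13.98%, TiO2 1.874%, Li2O 3.375%, Al2O3 18.03%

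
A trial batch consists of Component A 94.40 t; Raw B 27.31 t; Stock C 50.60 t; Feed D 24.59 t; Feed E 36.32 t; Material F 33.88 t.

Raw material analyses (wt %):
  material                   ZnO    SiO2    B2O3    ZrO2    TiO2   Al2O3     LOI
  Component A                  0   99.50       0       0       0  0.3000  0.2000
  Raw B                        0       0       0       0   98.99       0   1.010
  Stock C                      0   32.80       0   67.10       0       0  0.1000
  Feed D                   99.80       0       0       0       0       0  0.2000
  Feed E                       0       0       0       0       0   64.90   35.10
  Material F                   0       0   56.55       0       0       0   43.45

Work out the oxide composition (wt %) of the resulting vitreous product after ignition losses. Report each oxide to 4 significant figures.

Mid-chain values are printed (rounded to 4 significant figures) in the working. All internal work runs at full precision end to end — a single rounding completes each reported value. The derived quantities (the totals, the six compositions, the yield, LOI, glass mass) are computed starting from the weights for 239.1 t of glass in exact precision exactly as shown in the question or the answer.
Delivered oxide masses:
  ZnO: 24.59·0.9980 = 24.54 t
  SiO2: 94.40·0.9950 + 50.60·0.3280 = 110.5 t
  B2O3: 33.88·0.5655 = 19.16 t
  ZrO2: 50.60·0.6710 = 33.95 t
  TiO2: 27.31·0.9899 = 27.03 t
  Al2O3: 94.40·0.003000 + 36.32·0.6490 = 23.85 t
LOI: 94.40·0.002000 + 27.31·0.01010 + 50.60·0.001000 + 24.59·0.002000 + 36.32·0.3510 + 33.88·0.4345 = 28.03 t
batch − LOI leaves glass = 267.1 − 28.03 = 239.1 t (consistent with Σ oxide mass)
percent share: oxide ÷ glass, ×100

Glass mass = 239.1 t (batch 267.1 − LOI 28.03).
Composition: ZnO 10.27%, SiO2 46.23%, B2O3 8.014%, ZrO2 14.20%, TiO2 11.31%, Al2O3 9.978%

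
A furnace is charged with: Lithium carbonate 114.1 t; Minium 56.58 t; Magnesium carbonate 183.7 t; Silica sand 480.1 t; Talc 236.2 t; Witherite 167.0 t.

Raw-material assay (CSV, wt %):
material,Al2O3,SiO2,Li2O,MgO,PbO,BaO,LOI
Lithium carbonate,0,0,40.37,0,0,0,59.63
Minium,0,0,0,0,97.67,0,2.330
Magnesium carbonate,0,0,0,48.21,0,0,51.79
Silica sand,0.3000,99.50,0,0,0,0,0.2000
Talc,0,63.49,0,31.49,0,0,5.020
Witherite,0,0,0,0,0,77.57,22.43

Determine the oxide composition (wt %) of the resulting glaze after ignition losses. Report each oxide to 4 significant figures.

Glass mass = 1023 t (batch 1238 − LOI 214.8).
Composition: Al2O3 0.1408%, SiO2 61.36%, Li2O 4.503%, MgO 15.93%, PbO 5.402%, BaO 12.66%

The working math maintains full float precision end to end — rounding to four significant digits applies to each working value as displayed; exactly one rounding is applied to every reported result — all derived quantities, including the totals, glass mass, the six compositions, the yield, ignition loss, are rebuilt from the weighed amounts on 1023 t of glass at full float precision, as quoted within the question or the answer.
Oxide-by-oxide delivered mass:
  Al2O3: 480.1·0.003000 = 1.440 t
  SiO2: 480.1·0.9950 + 236.2·0.6349 = 627.7 t
  Li2O: 114.1·0.4037 = 46.06 t
  MgO: 183.7·0.4821 + 236.2·0.3149 = 162.9 t
  PbO: 56.58·0.9767 = 55.26 t
  BaO: 167.0·0.7757 = 129.5 t
LOI: 114.1·0.5963 + 56.58·0.02330 + 183.7·0.5179 + 480.1·0.002000 + 236.2·0.05020 + 167.0·0.2243 = 214.8 t
batch − LOI leaves glass = 1238 − 214.8 = 1023 t (consistent with Σ oxide mass)
percent share: oxide ÷ glass, ×100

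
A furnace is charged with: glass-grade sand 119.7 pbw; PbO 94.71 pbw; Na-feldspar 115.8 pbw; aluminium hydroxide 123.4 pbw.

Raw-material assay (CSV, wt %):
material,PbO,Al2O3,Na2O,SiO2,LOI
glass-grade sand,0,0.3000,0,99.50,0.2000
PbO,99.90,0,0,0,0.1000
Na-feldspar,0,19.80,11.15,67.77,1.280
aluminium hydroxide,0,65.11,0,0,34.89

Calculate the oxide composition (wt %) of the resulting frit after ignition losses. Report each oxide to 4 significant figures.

Glass mass = 408.7 pbw (batch 453.6 − LOI 44.87).
Composition: PbO 23.15%, Al2O3 25.35%, Na2O 3.159%, SiO2 48.34%

Every computation maintains full float precision all the way through; values along the way are displayed rounded off to 4 significant digits alongside each step — a single rounding produces each reported result. Derived quantities (net glass mass, four oxide percentages, LOI, yield, the totals) are carried at exact precision using the weight values per 408.7 pbw of glass, precisely as stated by problem or answer.
Oxide masses out of the charge:
  PbO: 94.71·0.9990 = 94.62 pbw
  Al2O3: 119.7·0.003000 + 115.8·0.1980 + 123.4·0.6511 = 103.6 pbw
  Na2O: 115.8·0.1115 = 12.91 pbw
  SiO2: 119.7·0.9950 + 115.8·0.6777 = 197.6 pbw
LOI: 119.7·0.002000 + 94.71·0.001000 + 115.8·0.01280 + 123.4·0.3489 = 44.87 pbw
Glass mass = batch − LOI = 453.6 − 44.87 = 408.7 pbw (equal to the oxide-mass sum)
wt % = 100 × oxide mass / glass mass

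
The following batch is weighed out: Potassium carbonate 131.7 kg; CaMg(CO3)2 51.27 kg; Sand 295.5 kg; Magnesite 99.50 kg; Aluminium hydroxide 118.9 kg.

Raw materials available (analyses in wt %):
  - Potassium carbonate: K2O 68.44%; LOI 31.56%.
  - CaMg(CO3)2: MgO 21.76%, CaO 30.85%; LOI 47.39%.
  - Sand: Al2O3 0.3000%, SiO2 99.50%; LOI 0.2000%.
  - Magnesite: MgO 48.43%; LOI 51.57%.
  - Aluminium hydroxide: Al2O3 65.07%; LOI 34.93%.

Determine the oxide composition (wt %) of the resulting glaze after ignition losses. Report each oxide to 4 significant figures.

Glass mass = 537.6 kg (batch 696.9 − LOI 159.3).
Composition: Al2O3 14.56%, MgO 11.04%, K2O 16.77%, SiO2 54.69%, CaO 2.942%

The whole derivation carries exact precision in all steps. Rounding to four significant figures governs each in-between result as shown; a single rounding completes each reported figure; all derived quantities, including glass mass, LOI, five oxide percentages, the totals, yield, are rebuilt from the weighed amounts on 537.6 kg of glass at full precision as they appear in the question or the answer.
What the batch supplies per oxide:
  Al2O3: 295.5·0.003000 + 118.9·0.6507 = 78.25 kg
  MgO: 51.27·0.2176 + 99.50·0.4843 = 59.34 kg
  K2O: 131.7·0.6844 = 90.14 kg
  SiO2: 295.5·0.9950 = 294.0 kg
  CaO: 51.27·0.3085 = 15.82 kg
LOI: 131.7·0.3156 + 51.27·0.4739 + 295.5·0.002000 + 99.50·0.5157 + 118.9·0.3493 = 159.3 kg
Glass = total batch minus LOI = 696.9 − 159.3 = 537.6 kg (= the summed oxide contributions)
each wt % is 100 × oxide ÷ glass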